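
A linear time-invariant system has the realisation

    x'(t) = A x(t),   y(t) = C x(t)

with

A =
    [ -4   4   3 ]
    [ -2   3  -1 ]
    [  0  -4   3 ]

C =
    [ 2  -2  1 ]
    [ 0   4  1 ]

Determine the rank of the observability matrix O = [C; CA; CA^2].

CA = [[-4, -2, 11], [-8, 8, -1]]
CA^2 = [[20, -66, 23], [16, -4, -35]]
Observability matrix O = [C; CA; CA^2] = [[2, -2, 1], [0, 4, 1], [-4, -2, 11], [-8, 8, -1], [20, -66, 23], [16, -4, -35]]
Take the 3×3 submatrix of O formed by rows 1, 2, 3: [[2, -2, 1], [0, 4, 1], [-4, -2, 11]]. Its determinant is 2·(4·11 - 1·(-2)) - (-2)·(0·11 - 1·(-4)) + 1·(0·(-2) - 4·(-4)) = 2·46 - (-2)·4 + 1·16 = 116 ≠ 0.
So rank(O) ≥ 3; since O has 3 columns, rank(O) = 3.
rank(O) = 3 = n, so the pair (A, C) is completely observable.

3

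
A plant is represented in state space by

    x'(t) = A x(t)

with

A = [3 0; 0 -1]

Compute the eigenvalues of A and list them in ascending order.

det(sI - A) = s^2 - (tr A)s + det A, with tr A = 3 + (-1) = 2 and det A = 3·(-1) - 0·0 = -3 - 0 = -3.
So p(s) = det(sI - A) = s^2 - 2s - 3.
Factor s^2 - 2s - 3: two numbers with sum 2 and product -3 are 3 and -1, so s^2 - 2s - 3 = (s - 3)(s + 1).
Hence p(s) = (s - 3) (s + 1), with roots -1, 3.
At least one eigenvalue has non-negative real part, so the system is not asymptotically stable.

-1, 3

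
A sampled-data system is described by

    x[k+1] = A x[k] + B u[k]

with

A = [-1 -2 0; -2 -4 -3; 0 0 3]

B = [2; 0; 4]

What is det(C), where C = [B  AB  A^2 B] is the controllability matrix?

0

AB = [[-2], [-16], [12]]
A^2B = [[34], [32], [36]]
Controllability matrix C = [B  AB  A^2B] = [[2, -2, 34], [0, -16, 32], [4, 12, 36]]
Expanding along the first row, det(C) = 2·((-16)·36 - 32·12) - (-2)·(0·36 - 32·4) + 34·(0·12 - (-16)·4) = 2·(-960) - (-2)·(-128) + 34·64 = 0
Since det(C) = 0, rank(C) < 3 and the system is not completely controllable.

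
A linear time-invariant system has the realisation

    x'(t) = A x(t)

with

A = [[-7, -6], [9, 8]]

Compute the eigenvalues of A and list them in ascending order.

-1, 2

det(sI - A) = s^2 - (tr A)s + det A, with tr A = (-7) + 8 = 1 and det A = (-7)·8 - (-6)·9 = -56 - (-54) = -2.
So p(s) = det(sI - A) = s^2 - s - 2.
Factor s^2 - s - 2: two numbers with sum 1 and product -2 are 2 and -1, so s^2 - s - 2 = (s - 2)(s + 1).
Hence p(s) = (s - 2) (s + 1), with roots -1, 2.
At least one eigenvalue has non-negative real part, so the system is not asymptotically stable.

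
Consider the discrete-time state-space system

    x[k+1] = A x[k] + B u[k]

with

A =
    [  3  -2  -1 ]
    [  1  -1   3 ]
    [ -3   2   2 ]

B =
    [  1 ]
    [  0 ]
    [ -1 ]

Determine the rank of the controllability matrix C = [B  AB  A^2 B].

AB = [[4], [-2], [-5]]
A^2B = [[21], [-9], [-26]]
Controllability matrix C = [B  AB  A^2B] = [[1, 4, 21], [0, -2, -9], [-1, -5, -26]]
det(C) = 1·((-2)·(-26) - (-9)·(-5)) - 4·(0·(-26) - (-9)·(-1)) + 21·(0·(-5) - (-2)·(-1)) = 1·7 - 4·(-9) + 21·(-2) = 1 ≠ 0, so rank(C) = 3.
rank(C) = 3 = n, so the pair (A, B) is completely controllable.

3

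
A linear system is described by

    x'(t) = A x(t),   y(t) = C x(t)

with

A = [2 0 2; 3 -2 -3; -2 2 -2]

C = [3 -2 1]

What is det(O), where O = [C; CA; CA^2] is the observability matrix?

CA = [[-2, 6, 10]]
CA^2 = [[-6, 8, -42]]
Observability matrix O = [C; CA; CA^2] = [[3, -2, 1], [-2, 6, 10], [-6, 8, -42]]
Expanding along the first row, det(O) = 3·(6·(-42) - 10·8) - (-2)·((-2)·(-42) - 10·(-6)) + 1·((-2)·8 - 6·(-6)) = 3·(-332) - (-2)·144 + 1·20 = -688
Since det(O) ≠ 0, rank(O) = 3 and the system is completely observable.

-688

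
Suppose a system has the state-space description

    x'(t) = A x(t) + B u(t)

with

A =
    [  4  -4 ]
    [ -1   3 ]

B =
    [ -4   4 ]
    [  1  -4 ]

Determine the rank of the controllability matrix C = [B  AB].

2

AB = [[-20, 32], [7, -16]]
Controllability matrix C = [B  AB] = [[-4, 4, -20, 32], [1, -4, 7, -16]]
Take the 2×2 submatrix of C formed by columns 1, 2: [[-4, 4], [1, -4]]. Its determinant is (-4)·(-4) - 4·1 = 16 - 4 = 12 ≠ 0.
So rank(C) ≥ 2; since C has 2 rows, rank(C) = 2.
rank(C) = 2 = n, so the pair (A, B) is completely controllable.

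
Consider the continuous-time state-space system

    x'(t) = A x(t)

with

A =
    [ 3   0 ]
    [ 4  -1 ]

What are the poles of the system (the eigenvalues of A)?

-1, 3

det(sI - A) = s^2 - (tr A)s + det A, with tr A = 3 + (-1) = 2 and det A = 3·(-1) - 0·4 = -3 - 0 = -3.
So p(s) = det(sI - A) = s^2 - 2s - 3.
Factor s^2 - 2s - 3: two numbers with sum 2 and product -3 are 3 and -1, so s^2 - 2s - 3 = (s - 3)(s + 1).
Hence p(s) = (s - 3) (s + 1), with roots -1, 3.
At least one eigenvalue has non-negative real part, so the system is not asymptotically stable.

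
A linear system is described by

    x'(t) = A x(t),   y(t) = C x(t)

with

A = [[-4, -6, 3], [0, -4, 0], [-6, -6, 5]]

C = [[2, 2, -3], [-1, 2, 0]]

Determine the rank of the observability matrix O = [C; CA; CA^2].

CA = [[10, -2, -9], [4, -2, -3]]
CA^2 = [[14, 2, -15], [2, 2, -3]]
Observability matrix O = [C; CA; CA^2] = [[2, 2, -3], [-1, 2, 0], [10, -2, -9], [4, -2, -3], [14, 2, -15], [2, 2, -3]]
The columns c1, c2, c3 of O are linearly dependent: 2·c1 + c2 + 2·c3 = 0 (check each entry), so rank(O) ≤ 2.
The 2×2 minor from rows 1, 2, columns 1, 2 is 2·2 - 2·(-1) = 4 - (-2) = 6 ≠ 0, so rank(O) = 2.
rank(O) = 2 < n = 3, so the pair (A, C) is not completely observable.

2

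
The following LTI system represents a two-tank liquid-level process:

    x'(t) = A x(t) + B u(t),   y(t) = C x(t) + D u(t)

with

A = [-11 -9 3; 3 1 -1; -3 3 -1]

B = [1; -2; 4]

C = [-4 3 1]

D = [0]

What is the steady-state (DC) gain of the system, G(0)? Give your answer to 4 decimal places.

-6.8500

G(0) = C(-A)^{-1}B + D = -C A^{-1} B + D.
det A = -40, so A^{-1} = (1/-40)·adj(A) = [[-1/20, 0, -3/20], [-3/20, -1/2, 1/20], [-3/10, -3/2, -2/5]]
A^{-1} B = [-13/20, 21/20, 11/10]^T
C A^{-1} B = 137/20
G(0) = D - C A^{-1} B = 0 - (137/20) = -137/20 ≈ -6.8500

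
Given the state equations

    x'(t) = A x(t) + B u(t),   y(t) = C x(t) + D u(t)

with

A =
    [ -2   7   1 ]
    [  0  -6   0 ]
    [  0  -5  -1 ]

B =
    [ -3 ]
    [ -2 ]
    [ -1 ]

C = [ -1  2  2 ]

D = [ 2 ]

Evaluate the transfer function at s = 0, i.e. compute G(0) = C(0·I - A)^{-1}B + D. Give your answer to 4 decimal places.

5.0000

G(0) = C(-A)^{-1}B + D = -C A^{-1} B + D.
det A = -12, so A^{-1} = (1/-12)·adj(A) = [[-1/2, -1/6, -1/2], [0, -1/6, 0], [0, 5/6, -1]]
A^{-1} B = [7/3, 1/3, -2/3]^T
C A^{-1} B = -3
G(0) = D - C A^{-1} B = 2 - (-3) = 5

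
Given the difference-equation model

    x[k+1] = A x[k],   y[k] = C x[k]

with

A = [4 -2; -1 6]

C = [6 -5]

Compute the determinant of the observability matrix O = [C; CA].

CA = [[29, -42]]
Observability matrix O = [C; CA] = [[6, -5], [29, -42]]
det(O) = 6·(-42) - (-5)·29 = -252 - (-145) = -107
Since det(O) ≠ 0, rank(O) = 2 and the system is completely observable.

-107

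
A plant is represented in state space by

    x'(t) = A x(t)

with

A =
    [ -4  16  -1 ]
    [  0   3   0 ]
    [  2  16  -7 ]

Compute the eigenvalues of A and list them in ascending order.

det(sI - A) = s^3 - (tr A)s^2 + (M11 + M22 + M33)s - det A, where Mii is the 2×2 principal minor of A obtained by deleting row i and column i.
tr A = (-4) + 3 + (-7) = -8; M11 = 3·(-7) - 0·16 = -21 - 0 = -21; M22 = (-4)·(-7) - (-1)·2 = 28 - (-2) = 30; M33 = (-4)·3 - 16·0 = -12 - 0 = -12; sum of minors = -3.
det A = (-4)·(3·(-7) - 0·16) - 16·(0·(-7) - 0·2) + (-1)·(0·16 - 3·2) = (-4)·(-21) - 16·0 + (-1)·(-6) = 90.
So p(s) = det(sI - A) = s^3 + 8s^2 - 3s - 90.
Rational-root test: any integer root divides -90. Testing small divisors, s = 3 works: p(3) = 27 + 72 + (-9) + (-90) = 0, so (s - 3) is a factor.
Dividing, p(s) = (s - 3)(s^2 + 11s + 30).
Factor s^2 + 11s + 30: two numbers with sum -11 and product 30 are -5 and -6, so s^2 + 11s + 30 = (s + 5)(s + 6).
Hence p(s) = (s - 3) (s + 5) (s + 6), with roots -6, -5, 3.
At least one eigenvalue has non-negative real part, so the system is not asymptotically stable.

-6, -5, 3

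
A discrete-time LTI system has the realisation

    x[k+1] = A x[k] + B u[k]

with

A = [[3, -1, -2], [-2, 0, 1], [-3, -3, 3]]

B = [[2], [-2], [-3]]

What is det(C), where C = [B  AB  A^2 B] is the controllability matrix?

AB = [[14], [-7], [-9]]
A^2B = [[67], [-37], [-48]]
Controllability matrix C = [B  AB  A^2B] = [[2, 14, 67], [-2, -7, -37], [-3, -9, -48]]
Expanding along the first row, det(C) = 2·((-7)·(-48) - (-37)·(-9)) - 14·((-2)·(-48) - (-37)·(-3)) + 67·((-2)·(-9) - (-7)·(-3)) = 2·3 - 14·(-15) + 67·(-3) = 15
Since det(C) ≠ 0, rank(C) = 3 and the system is completely controllable.

15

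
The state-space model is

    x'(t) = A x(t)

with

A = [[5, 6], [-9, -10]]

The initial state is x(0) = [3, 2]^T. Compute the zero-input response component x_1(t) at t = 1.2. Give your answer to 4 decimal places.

det(sI - A) = s^2 - (tr A)s + det A, with tr A = 5 + (-10) = -5 and det A = 5·(-10) - 6·(-9) = -50 - (-54) = 4.
So p(s) = det(sI - A) = s^2 + 5s + 4.
Factor s^2 + 5s + 4: two numbers with sum -5 and product 4 are -1 and -4, so s^2 + 5s + 4 = (s + 1)(s + 4).
Hence p(s) = (s + 1) (s + 4), with roots -4, -1.
The eigenvalues -4, -1 are distinct and real, so A is diagonalisable and x(t) = e^{At} x(0) = V diag(e^{λ_i t}) V^{-1} x(0), where the columns of V are the eigenvectors.
λ = -4: A - (-4)I = [[9, 6], [-9, -6]]. Row 1 gives 9·v1 + 6·v2 = 0, so take v_1 = [-2, 3]^T.
λ = -1: A - (-1)I = [[6, 6], [-9, -9]]. Row 1 gives 6·v1 + 6·v2 = 0, so take v_2 = [-1, 1]^T.
V = [v_1 v_2] = [[-2, -1], [3, 1]] has det V = 1, so V^{-1} = adj(V)/det V = [[1, 1], [-3, -2]].
Modal coordinates z(0) = V^{-1} x(0): 1·3 + 1·2 = 5; (-3)·3 + (-2)·2 = -13; so z(0) = [5, -13]^T.
x_1(t) = Σ_i (v_i)_1 · z_i(0) · e^{λ_i t} (row 1 of V times the modal terms).
x_1(1.2) = (-2)·5·e^{-4·1.2} + (-1)·(-13)·e^{-1·1.2} = (-10)·0.008230 + 13·0.301194 = 3.8332.

3.8332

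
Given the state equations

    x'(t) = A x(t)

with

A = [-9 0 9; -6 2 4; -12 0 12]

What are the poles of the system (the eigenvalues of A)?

det(sI - A) = s^3 - (tr A)s^2 + (M11 + M22 + M33)s - det A, where Mii is the 2×2 principal minor of A obtained by deleting row i and column i.
tr A = (-9) + 2 + 12 = 5; M11 = 2·12 - 4·0 = 24 - 0 = 24; M22 = (-9)·12 - 9·(-12) = -108 - (-108) = 0; M33 = (-9)·2 - 0·(-6) = -18 - 0 = -18; sum of minors = 6.
det A = (-9)·(2·12 - 4·0) - 0·((-6)·12 - 4·(-12)) + 9·((-6)·0 - 2·(-12)) = (-9)·24 - 0·(-24) + 9·24 = 0.
So p(s) = det(sI - A) = s^3 - 5s^2 + 6s.
The constant term is 0, so p(s) = s(s^2 - 5s + 6).
Factor s^2 - 5s + 6: two numbers with sum 5 and product 6 are 3 and 2, so s^2 - 5s + 6 = (s - 3)(s - 2).
Hence p(s) = s (s - 3) (s - 2), with roots 0, 2, 3.
At least one eigenvalue has non-negative real part, so the system is not asymptotically stable.

0, 2, 3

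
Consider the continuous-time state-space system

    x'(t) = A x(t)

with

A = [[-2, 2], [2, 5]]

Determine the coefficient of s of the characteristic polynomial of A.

For a 2×2 matrix, det(sI - A) = s^2 - (tr A)s + det A.
tr A = 3, det A = -14.
So p(s) = s^2 - 3s - 14.
The coefficient of s is -3.

-3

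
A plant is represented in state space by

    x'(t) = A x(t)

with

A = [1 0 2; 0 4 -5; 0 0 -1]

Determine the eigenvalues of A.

det(sI - A) = s^3 - (tr A)s^2 + (M11 + M22 + M33)s - det A, where Mii is the 2×2 principal minor of A obtained by deleting row i and column i.
tr A = 1 + 4 + (-1) = 4; M11 = 4·(-1) - (-5)·0 = -4 - 0 = -4; M22 = 1·(-1) - 2·0 = -1 - 0 = -1; M33 = 1·4 - 0·0 = 4 - 0 = 4; sum of minors = -1.
det A = 1·(4·(-1) - (-5)·0) - 0·(0·(-1) - (-5)·0) + 2·(0·0 - 4·0) = 1·(-4) - 0·0 + 2·0 = -4.
So p(s) = det(sI - A) = s^3 - 4s^2 - s + 4.
Rational-root test: any integer root divides 4. Testing small divisors, s = -1 works: p(-1) = -1 + (-4) + 1 + 4 = 0, so (s + 1) is a factor.
Dividing, p(s) = (s + 1)(s^2 - 5s + 4).
Factor s^2 - 5s + 4: two numbers with sum 5 and product 4 are 4 and 1, so s^2 - 5s + 4 = (s - 4)(s - 1).
Hence p(s) = (s - 4) (s - 1) (s + 1), with roots -1, 1, 4.
At least one eigenvalue has non-negative real part, so the system is not asymptotically stable.

-1, 1, 4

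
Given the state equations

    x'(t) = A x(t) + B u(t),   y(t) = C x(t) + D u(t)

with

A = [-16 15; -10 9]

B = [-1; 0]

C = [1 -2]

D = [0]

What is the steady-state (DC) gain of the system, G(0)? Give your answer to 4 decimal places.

-1.8333

G(0) = C(-A)^{-1}B + D = -C A^{-1} B + D.
det A = 6, so A^{-1} = (1/6)·adj(A) = [[3/2, -5/2], [5/3, -8/3]]
A^{-1} B = [-3/2, -5/3]^T
C A^{-1} B = 11/6
G(0) = D - C A^{-1} B = 0 - (11/6) = -11/6 ≈ -1.8333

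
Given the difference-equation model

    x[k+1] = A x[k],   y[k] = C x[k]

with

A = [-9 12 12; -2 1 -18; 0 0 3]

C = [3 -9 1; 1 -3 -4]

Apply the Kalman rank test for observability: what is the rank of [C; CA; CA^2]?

2

CA = [[-9, 27, 201], [-3, 9, 54]]
CA^2 = [[27, -81, 9], [9, -27, -36]]
Observability matrix O = [C; CA; CA^2] = [[3, -9, 1], [1, -3, -4], [-9, 27, 201], [-3, 9, 54], [27, -81, 9], [9, -27, -36]]
The columns c1, c2, c3 of O are linearly dependent: 3·c1 + c2 = 0 (check each entry), so rank(O) ≤ 2.
The 2×2 minor from rows 1, 2, columns 1, 3 is 3·(-4) - 1·1 = -12 - 1 = -13 ≠ 0, so rank(O) = 2.
rank(O) = 2 < n = 3, so the pair (A, C) is not completely observable.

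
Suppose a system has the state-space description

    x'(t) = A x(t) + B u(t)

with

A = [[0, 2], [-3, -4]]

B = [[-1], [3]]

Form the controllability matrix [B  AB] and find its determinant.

-9

AB = [[6], [-9]]
Controllability matrix C = [B  AB] = [[-1, 6], [3, -9]]
det(C) = (-1)·(-9) - 6·3 = 9 - 18 = -9
Since det(C) ≠ 0, rank(C) = 2 and the system is completely controllable.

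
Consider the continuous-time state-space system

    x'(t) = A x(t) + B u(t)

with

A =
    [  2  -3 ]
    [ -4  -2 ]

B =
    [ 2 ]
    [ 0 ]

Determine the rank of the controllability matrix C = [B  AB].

AB = [[4], [-8]]
Controllability matrix C = [B  AB] = [[2, 4], [0, -8]]
det(C) = 2·(-8) - 4·0 = -16 - 0 = -16 ≠ 0, so rank(C) = 2.
rank(C) = 2 = n, so the pair (A, B) is completely controllable.

2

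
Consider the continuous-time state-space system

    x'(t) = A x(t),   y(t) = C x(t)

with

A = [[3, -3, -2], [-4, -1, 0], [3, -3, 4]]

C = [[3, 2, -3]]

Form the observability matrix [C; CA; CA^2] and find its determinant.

8620

CA = [[-8, -2, -18]]
CA^2 = [[-70, 80, -56]]
Observability matrix O = [C; CA; CA^2] = [[3, 2, -3], [-8, -2, -18], [-70, 80, -56]]
Expanding along the first row, det(O) = 3·((-2)·(-56) - (-18)·80) - 2·((-8)·(-56) - (-18)·(-70)) + (-3)·((-8)·80 - (-2)·(-70)) = 3·1552 - 2·(-812) + (-3)·(-780) = 8620
Since det(O) ≠ 0, rank(O) = 3 and the system is completely observable.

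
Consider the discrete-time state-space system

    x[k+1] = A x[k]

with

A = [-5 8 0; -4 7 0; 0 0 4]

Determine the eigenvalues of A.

-1, 3, 4

det(zI - A) = z^3 - (tr A)z^2 + (M11 + M22 + M33)z - det A, where Mii is the 2×2 principal minor of A obtained by deleting row i and column i.
tr A = (-5) + 7 + 4 = 6; M11 = 7·4 - 0·0 = 28 - 0 = 28; M22 = (-5)·4 - 0·0 = -20 - 0 = -20; M33 = (-5)·7 - 8·(-4) = -35 - (-32) = -3; sum of minors = 5.
det A = (-5)·(7·4 - 0·0) - 8·((-4)·4 - 0·0) + 0·((-4)·0 - 7·0) = (-5)·28 - 8·(-16) + 0·0 = -12.
So p(z) = det(zI - A) = z^3 - 6z^2 + 5z + 12.
Rational-root test: any integer root divides 12. Testing small divisors, z = -1 works: p(-1) = -1 + (-6) + (-5) + 12 = 0, so (z + 1) is a factor.
Dividing, p(z) = (z + 1)(z^2 - 7z + 12).
Factor z^2 - 7z + 12: two numbers with sum 7 and product 12 are 4 and 3, so z^2 - 7z + 12 = (z - 4)(z - 3).
Hence p(z) = (z - 4) (z - 3) (z + 1), with roots -1, 3, 4.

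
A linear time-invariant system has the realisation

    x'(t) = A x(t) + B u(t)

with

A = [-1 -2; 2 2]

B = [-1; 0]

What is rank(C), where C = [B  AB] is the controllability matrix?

2

AB = [[1], [-2]]
Controllability matrix C = [B  AB] = [[-1, 1], [0, -2]]
det(C) = (-1)·(-2) - 1·0 = 2 - 0 = 2 ≠ 0, so rank(C) = 2.
rank(C) = 2 = n, so the pair (A, B) is completely controllable.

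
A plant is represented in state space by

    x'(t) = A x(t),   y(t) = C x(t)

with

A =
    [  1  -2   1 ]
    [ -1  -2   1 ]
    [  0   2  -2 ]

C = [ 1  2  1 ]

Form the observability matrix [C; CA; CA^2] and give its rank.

3

CA = [[-1, -4, 1]]
CA^2 = [[3, 12, -7]]
Observability matrix O = [C; CA; CA^2] = [[1, 2, 1], [-1, -4, 1], [3, 12, -7]]
det(O) = 1·((-4)·(-7) - 1·12) - 2·((-1)·(-7) - 1·3) + 1·((-1)·12 - (-4)·3) = 1·16 - 2·4 + 1·0 = 8 ≠ 0, so rank(O) = 3.
rank(O) = 3 = n, so the pair (A, C) is completely observable.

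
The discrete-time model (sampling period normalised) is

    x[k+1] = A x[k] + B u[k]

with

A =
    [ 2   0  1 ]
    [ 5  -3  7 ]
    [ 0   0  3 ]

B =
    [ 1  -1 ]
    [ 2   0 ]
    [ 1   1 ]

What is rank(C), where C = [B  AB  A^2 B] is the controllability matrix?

2

AB = [[3, -1], [6, 2], [3, 3]]
A^2B = [[9, 1], [18, 10], [9, 9]]
Controllability matrix C = [B  AB  A^2B] = [[1, -1, 3, -1, 9, 1], [2, 0, 6, 2, 18, 10], [1, 1, 3, 3, 9, 9]]
The rows r1, r2, r3 of C are linearly dependent: r1 - r2 + r3 = 0 (check each entry), so rank(C) ≤ 2.
The 2×2 minor from rows 1, 2, columns 1, 2 is 1·0 - (-1)·2 = 0 - (-2) = 2 ≠ 0, so rank(C) = 2.
rank(C) = 2 < n = 3, so the pair (A, B) is not completely controllable.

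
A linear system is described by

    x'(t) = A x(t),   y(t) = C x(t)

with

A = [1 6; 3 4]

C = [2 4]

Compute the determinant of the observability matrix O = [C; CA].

0

CA = [[14, 28]]
Observability matrix O = [C; CA] = [[2, 4], [14, 28]]
det(O) = 2·28 - 4·14 = 56 - 56 = 0
Since det(O) = 0, rank(O) < 2 and the system is not completely observable.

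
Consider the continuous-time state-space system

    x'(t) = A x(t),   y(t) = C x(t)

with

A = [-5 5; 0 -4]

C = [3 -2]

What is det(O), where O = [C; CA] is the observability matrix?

39

CA = [[-15, 23]]
Observability matrix O = [C; CA] = [[3, -2], [-15, 23]]
det(O) = 3·23 - (-2)·(-15) = 69 - 30 = 39
Since det(O) ≠ 0, rank(O) = 2 and the system is completely observable.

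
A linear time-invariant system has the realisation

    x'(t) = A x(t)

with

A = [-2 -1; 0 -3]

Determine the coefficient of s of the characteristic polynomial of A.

5

For a 2×2 matrix, det(sI - A) = s^2 - (tr A)s + det A.
tr A = -5, det A = 6.
So p(s) = s^2 + 5s + 6.
The coefficient of s is 5.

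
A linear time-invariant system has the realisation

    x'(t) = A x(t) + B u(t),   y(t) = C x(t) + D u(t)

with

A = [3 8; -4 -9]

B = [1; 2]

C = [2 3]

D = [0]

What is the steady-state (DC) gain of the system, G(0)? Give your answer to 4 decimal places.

4.0000

G(0) = C(-A)^{-1}B + D = -C A^{-1} B + D.
det A = 5, so A^{-1} = (1/5)·adj(A) = [[-9/5, -8/5], [4/5, 3/5]]
A^{-1} B = [-5, 2]^T
C A^{-1} B = -4
G(0) = D - C A^{-1} B = 0 - (-4) = 4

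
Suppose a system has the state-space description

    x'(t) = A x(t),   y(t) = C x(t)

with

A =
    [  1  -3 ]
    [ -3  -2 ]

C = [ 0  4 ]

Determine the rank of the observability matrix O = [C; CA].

CA = [[-12, -8]]
Observability matrix O = [C; CA] = [[0, 4], [-12, -8]]
det(O) = 0·(-8) - 4·(-12) = 0 - (-48) = 48 ≠ 0, so rank(O) = 2.
rank(O) = 2 = n, so the pair (A, C) is completely observable.

2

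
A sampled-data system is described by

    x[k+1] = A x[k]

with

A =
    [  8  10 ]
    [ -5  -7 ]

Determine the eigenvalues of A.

det(zI - A) = z^2 - (tr A)z + det A, with tr A = 8 + (-7) = 1 and det A = 8·(-7) - 10·(-5) = -56 - (-50) = -6.
So p(z) = det(zI - A) = z^2 - z - 6.
Factor z^2 - z - 6: two numbers with sum 1 and product -6 are 3 and -2, so z^2 - z - 6 = (z - 3)(z + 2).
Hence p(z) = (z - 3) (z + 2), with roots -2, 3.

-2, 3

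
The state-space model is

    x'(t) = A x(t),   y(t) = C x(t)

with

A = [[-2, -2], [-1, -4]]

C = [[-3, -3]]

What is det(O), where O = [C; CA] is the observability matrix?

-27

CA = [[9, 18]]
Observability matrix O = [C; CA] = [[-3, -3], [9, 18]]
det(O) = (-3)·18 - (-3)·9 = -54 - (-27) = -27
Since det(O) ≠ 0, rank(O) = 2 and the system is completely observable.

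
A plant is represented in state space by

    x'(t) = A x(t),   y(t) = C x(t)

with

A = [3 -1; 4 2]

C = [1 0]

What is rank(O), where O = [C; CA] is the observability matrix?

CA = [[3, -1]]
Observability matrix O = [C; CA] = [[1, 0], [3, -1]]
det(O) = 1·(-1) - 0·3 = -1 - 0 = -1 ≠ 0, so rank(O) = 2.
rank(O) = 2 = n, so the pair (A, C) is completely observable.

2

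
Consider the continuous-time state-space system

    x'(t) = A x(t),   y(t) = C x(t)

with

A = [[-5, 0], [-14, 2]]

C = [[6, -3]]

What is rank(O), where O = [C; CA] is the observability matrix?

1

CA = [[12, -6]]
Observability matrix O = [C; CA] = [[6, -3], [12, -6]]
Every row of O is a scalar multiple of row 1 = [6, -3] (multipliers 1, 2), so the rows span a one-dimensional space.
O ≠ 0, hence rank(O) = 1.
rank(O) = 1 < n = 2, so the pair (A, C) is not completely observable.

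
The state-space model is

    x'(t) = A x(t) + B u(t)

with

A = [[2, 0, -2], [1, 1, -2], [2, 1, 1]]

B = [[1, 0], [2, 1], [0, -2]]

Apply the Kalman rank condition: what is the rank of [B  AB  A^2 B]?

AB = [[2, 4], [3, 5], [4, -1]]
A^2B = [[-4, 10], [-3, 11], [11, 12]]
Controllability matrix C = [B  AB  A^2B] = [[1, 0, 2, 4, -4, 10], [2, 1, 3, 5, -3, 11], [0, -2, 4, -1, 11, 12]]
Take the 3×3 submatrix of C formed by columns 1, 2, 3: [[1, 0, 2], [2, 1, 3], [0, -2, 4]]. Its determinant is 1·(1·4 - 3·(-2)) - 0·(2·4 - 3·0) + 2·(2·(-2) - 1·0) = 1·10 - 0·8 + 2·(-4) = 2 ≠ 0.
So rank(C) ≥ 3; since C has 3 rows, rank(C) = 3.
rank(C) = 3 = n, so the pair (A, B) is completely controllable.

3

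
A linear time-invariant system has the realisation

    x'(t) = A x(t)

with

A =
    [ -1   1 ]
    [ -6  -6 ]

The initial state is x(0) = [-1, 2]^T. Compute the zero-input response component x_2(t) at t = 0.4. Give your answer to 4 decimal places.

0.6024

det(sI - A) = s^2 - (tr A)s + det A, with tr A = (-1) + (-6) = -7 and det A = (-1)·(-6) - 1·(-6) = 6 - (-6) = 12.
So p(s) = det(sI - A) = s^2 + 7s + 12.
Factor s^2 + 7s + 12: two numbers with sum -7 and product 12 are -3 and -4, so s^2 + 7s + 12 = (s + 3)(s + 4).
Hence p(s) = (s + 3) (s + 4), with roots -4, -3.
The eigenvalues -4, -3 are distinct and real, so A is diagonalisable and x(t) = e^{At} x(0) = V diag(e^{λ_i t}) V^{-1} x(0), where the columns of V are the eigenvectors.
λ = -4: A - (-4)I = [[3, 1], [-6, -2]]. Row 1 gives 3·v1 + 1·v2 = 0, so take v_1 = [1, -3]^T.
λ = -3: A - (-3)I = [[2, 1], [-6, -3]]. Row 1 gives 2·v1 + 1·v2 = 0, so take v_2 = [1, -2]^T.
V = [v_1 v_2] = [[1, 1], [-3, -2]] has det V = 1, so V^{-1} = adj(V)/det V = [[-2, -1], [3, 1]].
Modal coordinates z(0) = V^{-1} x(0): (-2)·(-1) + (-1)·2 = 0; 3·(-1) + 1·2 = -1; so z(0) = [0, -1]^T.
x_2(t) = Σ_i (v_i)_2 · z_i(0) · e^{λ_i t} (row 2 of V times the modal terms).
x_2(0.4) = (-3)·0·e^{-4·0.4} + (-2)·(-1)·e^{-3·0.4} = 0·0.201897 + 2·0.301194 = 0.6024.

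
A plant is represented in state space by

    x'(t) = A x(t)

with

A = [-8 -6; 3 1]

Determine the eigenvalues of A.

det(sI - A) = s^2 - (tr A)s + det A, with tr A = (-8) + 1 = -7 and det A = (-8)·1 - (-6)·3 = -8 - (-18) = 10.
So p(s) = det(sI - A) = s^2 + 7s + 10.
Factor s^2 + 7s + 10: two numbers with sum -7 and product 10 are -2 and -5, so s^2 + 7s + 10 = (s + 2)(s + 5).
Hence p(s) = (s + 2) (s + 5), with roots -5, -2.
All eigenvalues have negative real part, so the system is asymptotically stable.

-5, -2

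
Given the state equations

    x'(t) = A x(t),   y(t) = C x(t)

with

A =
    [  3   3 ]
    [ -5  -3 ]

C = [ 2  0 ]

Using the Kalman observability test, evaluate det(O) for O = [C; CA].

12

CA = [[6, 6]]
Observability matrix O = [C; CA] = [[2, 0], [6, 6]]
det(O) = 2·6 - 0·6 = 12 - 0 = 12
Since det(O) ≠ 0, rank(O) = 2 and the system is completely observable.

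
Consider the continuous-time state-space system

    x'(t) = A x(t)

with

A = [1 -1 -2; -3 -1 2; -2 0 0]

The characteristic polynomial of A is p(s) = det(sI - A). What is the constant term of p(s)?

-8

Expand det(sI - A) for the 3×3 matrix.
p(s) = s^3 - 8s - 8.
(Check: constant term = det(-A) = (-1)^3 det A = -8; coefficient of s^2 = -tr A = 0.)
The constant term is -8.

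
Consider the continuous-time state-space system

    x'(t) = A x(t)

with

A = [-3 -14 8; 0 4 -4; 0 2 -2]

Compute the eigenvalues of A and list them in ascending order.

-3, 0, 2

det(sI - A) = s^3 - (tr A)s^2 + (M11 + M22 + M33)s - det A, where Mii is the 2×2 principal minor of A obtained by deleting row i and column i.
tr A = (-3) + 4 + (-2) = -1; M11 = 4·(-2) - (-4)·2 = -8 - (-8) = 0; M22 = (-3)·(-2) - 8·0 = 6 - 0 = 6; M33 = (-3)·4 - (-14)·0 = -12 - 0 = -12; sum of minors = -6.
det A = (-3)·(4·(-2) - (-4)·2) - (-14)·(0·(-2) - (-4)·0) + 8·(0·2 - 4·0) = (-3)·0 - (-14)·0 + 8·0 = 0.
So p(s) = det(sI - A) = s^3 + s^2 - 6s.
The constant term is 0, so p(s) = s(s^2 + s - 6).
Factor s^2 + s - 6: two numbers with sum -1 and product -6 are 2 and -3, so s^2 + s - 6 = (s - 2)(s + 3).
Hence p(s) = s (s - 2) (s + 3), with roots -3, 0, 2.
At least one eigenvalue has non-negative real part, so the system is not asymptotically stable.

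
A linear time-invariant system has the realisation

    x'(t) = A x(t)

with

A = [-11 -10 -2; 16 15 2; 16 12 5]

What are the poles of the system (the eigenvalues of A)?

1, 3, 5

det(sI - A) = s^3 - (tr A)s^2 + (M11 + M22 + M33)s - det A, where Mii is the 2×2 principal minor of A obtained by deleting row i and column i.
tr A = (-11) + 15 + 5 = 9; M11 = 15·5 - 2·12 = 75 - 24 = 51; M22 = (-11)·5 - (-2)·16 = -55 - (-32) = -23; M33 = (-11)·15 - (-10)·16 = -165 - (-160) = -5; sum of minors = 23.
det A = (-11)·(15·5 - 2·12) - (-10)·(16·5 - 2·16) + (-2)·(16·12 - 15·16) = (-11)·51 - (-10)·48 + (-2)·(-48) = 15.
So p(s) = det(sI - A) = s^3 - 9s^2 + 23s - 15.
Rational-root test: any integer root divides -15. Testing small divisors, s = 1 works: p(1) = 1 + (-9) + 23 + (-15) = 0, so (s - 1) is a factor.
Dividing, p(s) = (s - 1)(s^2 - 8s + 15).
Factor s^2 - 8s + 15: two numbers with sum 8 and product 15 are 5 and 3, so s^2 - 8s + 15 = (s - 5)(s - 3).
Hence p(s) = (s - 5) (s - 3) (s - 1), with roots 1, 3, 5.
At least one eigenvalue has non-negative real part, so the system is not asymptotically stable.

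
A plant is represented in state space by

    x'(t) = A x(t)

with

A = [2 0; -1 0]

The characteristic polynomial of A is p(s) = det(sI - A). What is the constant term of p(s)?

0

For a 2×2 matrix, det(sI - A) = s^2 - (tr A)s + det A.
tr A = 2, det A = 0.
So p(s) = s^2 - 2s.
The constant term is 0.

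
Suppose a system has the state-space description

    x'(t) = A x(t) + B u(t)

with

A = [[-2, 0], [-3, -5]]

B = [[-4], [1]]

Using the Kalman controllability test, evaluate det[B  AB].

-36

AB = [[8], [7]]
Controllability matrix C = [B  AB] = [[-4, 8], [1, 7]]
det(C) = (-4)·7 - 8·1 = -28 - 8 = -36
Since det(C) ≠ 0, rank(C) = 2 and the system is completely controllable.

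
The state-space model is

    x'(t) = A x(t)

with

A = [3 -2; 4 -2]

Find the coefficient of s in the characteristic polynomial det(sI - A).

-1

For a 2×2 matrix, det(sI - A) = s^2 - (tr A)s + det A.
tr A = 1, det A = 2.
So p(s) = s^2 - s + 2.
The coefficient of s is -1.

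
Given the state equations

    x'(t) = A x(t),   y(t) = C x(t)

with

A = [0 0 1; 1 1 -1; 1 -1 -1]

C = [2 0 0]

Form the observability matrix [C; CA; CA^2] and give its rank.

3

CA = [[0, 0, 2]]
CA^2 = [[2, -2, -2]]
Observability matrix O = [C; CA; CA^2] = [[2, 0, 0], [0, 0, 2], [2, -2, -2]]
det(O) = 2·(0·(-2) - 2·(-2)) - 0·(0·(-2) - 2·2) + 0·(0·(-2) - 0·2) = 2·4 - 0·(-4) + 0·0 = 8 ≠ 0, so rank(O) = 3.
rank(O) = 3 = n, so the pair (A, C) is completely observable.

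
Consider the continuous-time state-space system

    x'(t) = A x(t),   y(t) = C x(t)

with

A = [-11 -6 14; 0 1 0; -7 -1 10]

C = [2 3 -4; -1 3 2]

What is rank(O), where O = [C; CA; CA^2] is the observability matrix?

2

CA = [[6, -5, -12], [-3, 7, 6]]
CA^2 = [[18, -29, -36], [-9, 19, 18]]
Observability matrix O = [C; CA; CA^2] = [[2, 3, -4], [-1, 3, 2], [6, -5, -12], [-3, 7, 6], [18, -29, -36], [-9, 19, 18]]
The columns c1, c2, c3 of O are linearly dependent: 2·c1 + c3 = 0 (check each entry), so rank(O) ≤ 2.
The 2×2 minor from rows 1, 2, columns 1, 2 is 2·3 - 3·(-1) = 6 - (-3) = 9 ≠ 0, so rank(O) = 2.
rank(O) = 2 < n = 3, so the pair (A, C) is not completely observable.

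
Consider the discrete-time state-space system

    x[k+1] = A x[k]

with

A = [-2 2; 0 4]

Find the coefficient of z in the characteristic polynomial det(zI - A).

-2

For a 2×2 matrix, det(zI - A) = z^2 - (tr A)z + det A.
tr A = 2, det A = -8.
So p(z) = z^2 - 2z - 8.
The coefficient of z is -2.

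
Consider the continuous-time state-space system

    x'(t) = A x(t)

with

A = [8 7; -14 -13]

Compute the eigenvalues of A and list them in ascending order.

det(sI - A) = s^2 - (tr A)s + det A, with tr A = 8 + (-13) = -5 and det A = 8·(-13) - 7·(-14) = -104 - (-98) = -6.
So p(s) = det(sI - A) = s^2 + 5s - 6.
Factor s^2 + 5s - 6: two numbers with sum -5 and product -6 are 1 and -6, so s^2 + 5s - 6 = (s - 1)(s + 6).
Hence p(s) = (s - 1) (s + 6), with roots -6, 1.
At least one eigenvalue has non-negative real part, so the system is not asymptotically stable.

-6, 1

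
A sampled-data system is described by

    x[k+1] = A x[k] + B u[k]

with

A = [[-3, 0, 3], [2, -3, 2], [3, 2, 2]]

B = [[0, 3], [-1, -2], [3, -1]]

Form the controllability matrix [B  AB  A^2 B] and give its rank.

3

AB = [[9, -12], [9, 10], [4, 3]]
A^2B = [[-15, 45], [-1, -48], [53, -10]]
Controllability matrix C = [B  AB  A^2B] = [[0, 3, 9, -12, -15, 45], [-1, -2, 9, 10, -1, -48], [3, -1, 4, 3, 53, -10]]
Take the 3×3 submatrix of C formed by columns 1, 2, 3: [[0, 3, 9], [-1, -2, 9], [3, -1, 4]]. Its determinant is 0·((-2)·4 - 9·(-1)) - 3·((-1)·4 - 9·3) + 9·((-1)·(-1) - (-2)·3) = 0·1 - 3·(-31) + 9·7 = 156 ≠ 0.
So rank(C) ≥ 3; since C has 3 rows, rank(C) = 3.
rank(C) = 3 = n, so the pair (A, B) is completely controllable.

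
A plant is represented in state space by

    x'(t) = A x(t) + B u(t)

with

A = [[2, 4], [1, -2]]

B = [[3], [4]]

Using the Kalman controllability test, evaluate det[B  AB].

-103

AB = [[22], [-5]]
Controllability matrix C = [B  AB] = [[3, 22], [4, -5]]
det(C) = 3·(-5) - 22·4 = -15 - 88 = -103
Since det(C) ≠ 0, rank(C) = 2 and the system is completely controllable.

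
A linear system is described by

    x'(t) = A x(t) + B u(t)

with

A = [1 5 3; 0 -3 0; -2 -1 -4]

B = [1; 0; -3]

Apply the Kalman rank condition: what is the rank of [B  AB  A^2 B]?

2

AB = [[-8], [0], [10]]
A^2B = [[22], [0], [-24]]
Controllability matrix C = [B  AB  A^2B] = [[1, -8, 22], [0, 0, 0], [-3, 10, -24]]
Row 2 of C is identically zero, so rank(C) ≤ 2.
The 2×2 minor from rows 1, 3, columns 1, 2 is 1·10 - (-8)·(-3) = 10 - 24 = -14 ≠ 0, so rank(C) = 2.
rank(C) = 2 < n = 3, so the pair (A, B) is not completely controllable.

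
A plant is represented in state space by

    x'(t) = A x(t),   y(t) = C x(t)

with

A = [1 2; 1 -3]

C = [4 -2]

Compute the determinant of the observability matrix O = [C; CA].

CA = [[2, 14]]
Observability matrix O = [C; CA] = [[4, -2], [2, 14]]
det(O) = 4·14 - (-2)·2 = 56 - (-4) = 60
Since det(O) ≠ 0, rank(O) = 2 and the system is completely observable.

60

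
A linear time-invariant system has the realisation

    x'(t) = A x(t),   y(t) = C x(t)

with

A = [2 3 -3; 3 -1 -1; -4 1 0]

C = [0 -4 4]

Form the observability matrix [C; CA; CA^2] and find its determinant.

CA = [[-28, 8, 4]]
CA^2 = [[-48, -88, 76]]
Observability matrix O = [C; CA; CA^2] = [[0, -4, 4], [-28, 8, 4], [-48, -88, 76]]
Expanding along the first row, det(O) = 0·(8·76 - 4·(-88)) - (-4)·((-28)·76 - 4·(-48)) + 4·((-28)·(-88) - 8·(-48)) = 0·960 - (-4)·(-1936) + 4·2848 = 3648
Since det(O) ≠ 0, rank(O) = 3 and the system is completely observable.

3648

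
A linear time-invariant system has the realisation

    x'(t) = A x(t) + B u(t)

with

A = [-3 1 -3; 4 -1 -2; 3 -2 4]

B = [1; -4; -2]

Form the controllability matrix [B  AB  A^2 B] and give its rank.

AB = [[-1], [12], [3]]
A^2B = [[6], [-22], [-15]]
Controllability matrix C = [B  AB  A^2B] = [[1, -1, 6], [-4, 12, -22], [-2, 3, -15]]
det(C) = 1·(12·(-15) - (-22)·3) - (-1)·((-4)·(-15) - (-22)·(-2)) + 6·((-4)·3 - 12·(-2)) = 1·(-114) - (-1)·16 + 6·12 = -26 ≠ 0, so rank(C) = 3.
rank(C) = 3 = n, so the pair (A, B) is completely controllable.

3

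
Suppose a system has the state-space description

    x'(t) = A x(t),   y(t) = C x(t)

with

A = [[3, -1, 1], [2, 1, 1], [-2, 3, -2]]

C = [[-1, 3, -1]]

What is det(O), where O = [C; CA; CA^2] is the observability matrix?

CA = [[5, 1, 4]]
CA^2 = [[9, 8, -2]]
Observability matrix O = [C; CA; CA^2] = [[-1, 3, -1], [5, 1, 4], [9, 8, -2]]
Expanding along the first row, det(O) = (-1)·(1·(-2) - 4·8) - 3·(5·(-2) - 4·9) + (-1)·(5·8 - 1·9) = (-1)·(-34) - 3·(-46) + (-1)·31 = 141
Since det(O) ≠ 0, rank(O) = 3 and the system is completely observable.

141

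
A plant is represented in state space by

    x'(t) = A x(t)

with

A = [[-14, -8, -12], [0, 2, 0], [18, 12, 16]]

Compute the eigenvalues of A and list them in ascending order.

-2, 2, 4

det(sI - A) = s^3 - (tr A)s^2 + (M11 + M22 + M33)s - det A, where Mii is the 2×2 principal minor of A obtained by deleting row i and column i.
tr A = (-14) + 2 + 16 = 4; M11 = 2·16 - 0·12 = 32 - 0 = 32; M22 = (-14)·16 - (-12)·18 = -224 - (-216) = -8; M33 = (-14)·2 - (-8)·0 = -28 - 0 = -28; sum of minors = -4.
det A = (-14)·(2·16 - 0·12) - (-8)·(0·16 - 0·18) + (-12)·(0·12 - 2·18) = (-14)·32 - (-8)·0 + (-12)·(-36) = -16.
So p(s) = det(sI - A) = s^3 - 4s^2 - 4s + 16.
Rational-root test: any integer root divides 16. Testing small divisors, s = -2 works: p(-2) = -8 + (-16) + 8 + 16 = 0, so (s + 2) is a factor.
Dividing, p(s) = (s + 2)(s^2 - 6s + 8).
Factor s^2 - 6s + 8: two numbers with sum 6 and product 8 are 4 and 2, so s^2 - 6s + 8 = (s - 4)(s - 2).
Hence p(s) = (s - 4) (s - 2) (s + 2), with roots -2, 2, 4.
At least one eigenvalue has non-negative real part, so the system is not asymptotically stable.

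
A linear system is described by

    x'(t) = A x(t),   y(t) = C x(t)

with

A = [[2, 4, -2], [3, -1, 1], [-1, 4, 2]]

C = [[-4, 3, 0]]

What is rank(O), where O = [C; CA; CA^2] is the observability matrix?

3

CA = [[1, -19, 11]]
CA^2 = [[-66, 67, 1]]
Observability matrix O = [C; CA; CA^2] = [[-4, 3, 0], [1, -19, 11], [-66, 67, 1]]
det(O) = (-4)·((-19)·1 - 11·67) - 3·(1·1 - 11·(-66)) + 0·(1·67 - (-19)·(-66)) = (-4)·(-756) - 3·727 + 0·(-1187) = 843 ≠ 0, so rank(O) = 3.
rank(O) = 3 = n, so the pair (A, C) is completely observable.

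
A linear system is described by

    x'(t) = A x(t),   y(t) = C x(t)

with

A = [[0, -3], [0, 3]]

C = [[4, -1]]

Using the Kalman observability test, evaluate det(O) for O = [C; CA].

-60

CA = [[0, -15]]
Observability matrix O = [C; CA] = [[4, -1], [0, -15]]
det(O) = 4·(-15) - (-1)·0 = -60 - 0 = -60
Since det(O) ≠ 0, rank(O) = 2 and the system is completely observable.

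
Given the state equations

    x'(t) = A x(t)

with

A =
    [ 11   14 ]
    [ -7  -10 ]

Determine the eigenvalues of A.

-3, 4

det(sI - A) = s^2 - (tr A)s + det A, with tr A = 11 + (-10) = 1 and det A = 11·(-10) - 14·(-7) = -110 - (-98) = -12.
So p(s) = det(sI - A) = s^2 - s - 12.
Factor s^2 - s - 12: two numbers with sum 1 and product -12 are 4 and -3, so s^2 - s - 12 = (s - 4)(s + 3).
Hence p(s) = (s - 4) (s + 3), with roots -3, 4.
At least one eigenvalue has non-negative real part, so the system is not asymptotically stable.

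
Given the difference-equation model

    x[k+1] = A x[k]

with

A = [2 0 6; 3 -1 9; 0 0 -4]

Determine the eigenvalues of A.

det(zI - A) = z^3 - (tr A)z^2 + (M11 + M22 + M33)z - det A, where Mii is the 2×2 principal minor of A obtained by deleting row i and column i.
tr A = 2 + (-1) + (-4) = -3; M11 = (-1)·(-4) - 9·0 = 4 - 0 = 4; M22 = 2·(-4) - 6·0 = -8 - 0 = -8; M33 = 2·(-1) - 0·3 = -2 - 0 = -2; sum of minors = -6.
det A = 2·((-1)·(-4) - 9·0) - 0·(3·(-4) - 9·0) + 6·(3·0 - (-1)·0) = 2·4 - 0·(-12) + 6·0 = 8.
So p(z) = det(zI - A) = z^3 + 3z^2 - 6z - 8.
Rational-root test: any integer root divides -8. Testing small divisors, z = -1 works: p(-1) = -1 + 3 + 6 + (-8) = 0, so (z + 1) is a factor.
Dividing, p(z) = (z + 1)(z^2 + 2z - 8).
Factor z^2 + 2z - 8: two numbers with sum -2 and product -8 are 2 and -4, so z^2 + 2z - 8 = (z - 2)(z + 4).
Hence p(z) = (z - 2) (z + 1) (z + 4), with roots -4, -1, 2.

-4, -1, 2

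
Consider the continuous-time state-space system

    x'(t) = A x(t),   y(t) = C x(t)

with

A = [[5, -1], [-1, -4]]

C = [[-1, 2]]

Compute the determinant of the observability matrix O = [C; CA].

21

CA = [[-7, -7]]
Observability matrix O = [C; CA] = [[-1, 2], [-7, -7]]
det(O) = (-1)·(-7) - 2·(-7) = 7 - (-14) = 21
Since det(O) ≠ 0, rank(O) = 2 and the system is completely observable.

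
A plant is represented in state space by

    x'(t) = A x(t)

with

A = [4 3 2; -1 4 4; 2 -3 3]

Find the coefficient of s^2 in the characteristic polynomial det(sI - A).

Expand det(sI - A) for the 3×3 matrix.
p(s) = s^3 - 11s^2 + 51s - 119.
(Check: constant term = det(-A) = (-1)^3 det A = -119; coefficient of s^2 = -tr A = -11.)
The coefficient of s^2 is -11.

-11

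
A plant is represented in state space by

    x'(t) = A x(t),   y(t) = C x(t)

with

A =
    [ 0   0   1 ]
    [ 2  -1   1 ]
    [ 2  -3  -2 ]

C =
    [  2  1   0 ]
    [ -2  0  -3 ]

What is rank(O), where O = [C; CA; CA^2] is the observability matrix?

CA = [[2, -1, 3], [-6, 9, 4]]
CA^2 = [[4, -8, -5], [26, -21, -5]]
Observability matrix O = [C; CA; CA^2] = [[2, 1, 0], [-2, 0, -3], [2, -1, 3], [-6, 9, 4], [4, -8, -5], [26, -21, -5]]
Take the 3×3 submatrix of O formed by rows 1, 2, 3: [[2, 1, 0], [-2, 0, -3], [2, -1, 3]]. Its determinant is 2·(0·3 - (-3)·(-1)) - 1·((-2)·3 - (-3)·2) + 0·((-2)·(-1) - 0·2) = 2·(-3) - 1·0 + 0·2 = -6 ≠ 0.
So rank(O) ≥ 3; since O has 3 columns, rank(O) = 3.
rank(O) = 3 = n, so the pair (A, C) is completely observable.

3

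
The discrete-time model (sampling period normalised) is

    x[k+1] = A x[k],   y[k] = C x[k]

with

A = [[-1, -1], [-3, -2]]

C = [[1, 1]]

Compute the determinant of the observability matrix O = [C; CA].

CA = [[-4, -3]]
Observability matrix O = [C; CA] = [[1, 1], [-4, -3]]
det(O) = 1·(-3) - 1·(-4) = -3 - (-4) = 1
Since det(O) ≠ 0, rank(O) = 2 and the system is completely observable.

1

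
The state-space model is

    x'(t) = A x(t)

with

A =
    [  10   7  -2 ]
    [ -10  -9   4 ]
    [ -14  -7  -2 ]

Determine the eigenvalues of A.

det(sI - A) = s^3 - (tr A)s^2 + (M11 + M22 + M33)s - det A, where Mii is the 2×2 principal minor of A obtained by deleting row i and column i.
tr A = 10 + (-9) + (-2) = -1; M11 = (-9)·(-2) - 4·(-7) = 18 - (-28) = 46; M22 = 10·(-2) - (-2)·(-14) = -20 - 28 = -48; M33 = 10·(-9) - 7·(-10) = -90 - (-70) = -20; sum of minors = -22.
det A = 10·((-9)·(-2) - 4·(-7)) - 7·((-10)·(-2) - 4·(-14)) + (-2)·((-10)·(-7) - (-9)·(-14)) = 10·46 - 7·76 + (-2)·(-56) = 40.
So p(s) = det(sI - A) = s^3 + s^2 - 22s - 40.
Rational-root test: any integer root divides -40. Testing small divisors, s = -2 works: p(-2) = -8 + 4 + 44 + (-40) = 0, so (s + 2) is a factor.
Dividing, p(s) = (s + 2)(s^2 - s - 20).
Factor s^2 - s - 20: two numbers with sum 1 and product -20 are 5 and -4, so s^2 - s - 20 = (s - 5)(s + 4).
Hence p(s) = (s - 5) (s + 2) (s + 4), with roots -4, -2, 5.
At least one eigenvalue has non-negative real part, so the system is not asymptotically stable.

-4, -2, 5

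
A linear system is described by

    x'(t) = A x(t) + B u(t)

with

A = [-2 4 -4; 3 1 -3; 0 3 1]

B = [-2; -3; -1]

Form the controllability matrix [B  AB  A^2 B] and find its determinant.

384

AB = [[-4], [-6], [-10]]
A^2B = [[24], [12], [-28]]
Controllability matrix C = [B  AB  A^2B] = [[-2, -4, 24], [-3, -6, 12], [-1, -10, -28]]
Expanding along the first row, det(C) = (-2)·((-6)·(-28) - 12·(-10)) - (-4)·((-3)·(-28) - 12·(-1)) + 24·((-3)·(-10) - (-6)·(-1)) = (-2)·288 - (-4)·96 + 24·24 = 384
Since det(C) ≠ 0, rank(C) = 3 and the system is completely controllable.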